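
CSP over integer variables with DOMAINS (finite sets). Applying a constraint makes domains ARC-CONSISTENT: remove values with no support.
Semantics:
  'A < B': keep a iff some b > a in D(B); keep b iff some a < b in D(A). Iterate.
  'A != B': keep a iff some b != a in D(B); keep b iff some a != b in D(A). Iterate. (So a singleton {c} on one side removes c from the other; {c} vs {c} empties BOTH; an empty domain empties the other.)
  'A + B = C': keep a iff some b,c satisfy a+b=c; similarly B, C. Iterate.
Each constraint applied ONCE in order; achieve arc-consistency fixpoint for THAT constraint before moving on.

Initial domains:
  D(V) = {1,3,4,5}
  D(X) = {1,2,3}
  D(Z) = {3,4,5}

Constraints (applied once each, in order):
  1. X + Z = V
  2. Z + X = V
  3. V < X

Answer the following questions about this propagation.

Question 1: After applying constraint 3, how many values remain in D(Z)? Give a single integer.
Answer: 2

Derivation:
Constraint 1 (X + Z = V) on D(X)={1,2,3} D(Z)={3,4,5} D(V)={1,3,4,5}: X {1,2,3}->{1,2}; Z {3,4,5}->{3,4}; V {1,3,4,5}->{4,5}
Constraint 2 (Z + X = V) on D(Z)={3,4} D(X)={1,2} D(V)={4,5}: no change
Constraint 3 (V < X) on D(V)={4,5} D(X)={1,2}: V {4,5}->{}; X {1,2}->{}
So after constraint 3: D(Z)={3,4}, size = 2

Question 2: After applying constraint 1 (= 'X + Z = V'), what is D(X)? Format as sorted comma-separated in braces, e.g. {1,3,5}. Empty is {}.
Constraint 1 (X + Z = V) on D(X)={1,2,3} D(Z)={3,4,5} D(V)={1,3,4,5}: X {1,2,3}->{1,2}; Z {3,4,5}->{3,4}; V {1,3,4,5}->{4,5}
So after constraint 1: D(X) = {1,2}

Answer: {1,2}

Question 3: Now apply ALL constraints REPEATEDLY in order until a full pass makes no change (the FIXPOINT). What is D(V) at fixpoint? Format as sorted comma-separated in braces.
Answer: {}

Derivation:
pass 0 (initial): D(V)={1,3,4,5}
pass 1: V {1,3,4,5}->{}; X {1,2,3}->{}; Z {3,4,5}->{3,4}
pass 2: Z {3,4}->{}
pass 3: no change
Fixpoint after 3 passes: D(V) = {}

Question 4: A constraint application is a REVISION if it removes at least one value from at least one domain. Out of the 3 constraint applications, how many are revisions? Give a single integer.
Constraint 1 (X + Z = V) on D(X)={1,2,3} D(Z)={3,4,5} D(V)={1,3,4,5}: X {1,2,3}->{1,2}; Z {3,4,5}->{3,4}; V {1,3,4,5}->{4,5} => REVISION
Constraint 2 (Z + X = V) on D(Z)={3,4} D(X)={1,2} D(V)={4,5}: no change => not a revision
Constraint 3 (V < X) on D(V)={4,5} D(X)={1,2}: V {4,5}->{}; X {1,2}->{} => REVISION
Total revisions = 2

Answer: 2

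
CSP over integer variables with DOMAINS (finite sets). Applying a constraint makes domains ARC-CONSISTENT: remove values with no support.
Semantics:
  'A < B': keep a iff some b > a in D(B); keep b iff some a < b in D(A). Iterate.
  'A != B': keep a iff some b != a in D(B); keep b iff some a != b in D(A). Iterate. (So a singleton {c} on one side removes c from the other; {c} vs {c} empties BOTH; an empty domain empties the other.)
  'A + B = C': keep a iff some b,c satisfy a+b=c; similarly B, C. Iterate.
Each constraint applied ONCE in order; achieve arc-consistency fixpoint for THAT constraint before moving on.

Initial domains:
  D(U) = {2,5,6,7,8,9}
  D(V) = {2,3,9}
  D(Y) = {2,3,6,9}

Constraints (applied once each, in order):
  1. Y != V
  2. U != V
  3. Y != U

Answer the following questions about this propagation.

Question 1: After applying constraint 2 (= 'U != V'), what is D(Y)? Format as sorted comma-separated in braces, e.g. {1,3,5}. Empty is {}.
Constraint 1 (Y != V) on D(Y)={2,3,6,9} D(V)={2,3,9}: no change
Constraint 2 (U != V) on D(U)={2,5,6,7,8,9} D(V)={2,3,9}: no change
So after constraint 2: D(Y) = {2,3,6,9}

Answer: {2,3,6,9}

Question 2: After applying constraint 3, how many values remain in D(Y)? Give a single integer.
Answer: 4

Derivation:
Constraint 1 (Y != V) on D(Y)={2,3,6,9} D(V)={2,3,9}: no change
Constraint 2 (U != V) on D(U)={2,5,6,7,8,9} D(V)={2,3,9}: no change
Constraint 3 (Y != U) on D(Y)={2,3,6,9} D(U)={2,5,6,7,8,9}: no change
So after constraint 3: D(Y)={2,3,6,9}, size = 4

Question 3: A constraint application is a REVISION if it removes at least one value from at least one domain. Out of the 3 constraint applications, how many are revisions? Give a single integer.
Constraint 1 (Y != V) on D(Y)={2,3,6,9} D(V)={2,3,9}: no change => not a revision
Constraint 2 (U != V) on D(U)={2,5,6,7,8,9} D(V)={2,3,9}: no change => not a revision
Constraint 3 (Y != U) on D(Y)={2,3,6,9} D(U)={2,5,6,7,8,9}: no change => not a revision
Total revisions = 0

Answer: 0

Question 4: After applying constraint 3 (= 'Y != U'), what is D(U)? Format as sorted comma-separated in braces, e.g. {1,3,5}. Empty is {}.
Answer: {2,5,6,7,8,9}

Derivation:
Constraint 1 (Y != V) on D(Y)={2,3,6,9} D(V)={2,3,9}: no change
Constraint 2 (U != V) on D(U)={2,5,6,7,8,9} D(V)={2,3,9}: no change
Constraint 3 (Y != U) on D(Y)={2,3,6,9} D(U)={2,5,6,7,8,9}: no change
So after constraint 3: D(U) = {2,5,6,7,8,9}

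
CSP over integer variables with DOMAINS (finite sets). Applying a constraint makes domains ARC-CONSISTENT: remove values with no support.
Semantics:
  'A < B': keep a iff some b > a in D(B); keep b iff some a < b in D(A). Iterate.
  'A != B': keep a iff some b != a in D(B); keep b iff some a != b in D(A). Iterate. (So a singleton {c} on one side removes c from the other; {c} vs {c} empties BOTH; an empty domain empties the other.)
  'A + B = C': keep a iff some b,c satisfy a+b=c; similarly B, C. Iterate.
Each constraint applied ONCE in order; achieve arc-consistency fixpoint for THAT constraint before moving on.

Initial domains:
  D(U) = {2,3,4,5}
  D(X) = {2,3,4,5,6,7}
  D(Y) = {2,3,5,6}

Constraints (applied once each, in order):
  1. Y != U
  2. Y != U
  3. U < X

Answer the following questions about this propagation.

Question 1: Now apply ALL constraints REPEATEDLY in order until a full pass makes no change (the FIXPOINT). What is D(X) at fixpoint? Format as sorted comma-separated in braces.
pass 0 (initial): D(X)={2,3,4,5,6,7}
pass 1: X {2,3,4,5,6,7}->{3,4,5,6,7}
pass 2: no change
Fixpoint after 2 passes: D(X) = {3,4,5,6,7}

Answer: {3,4,5,6,7}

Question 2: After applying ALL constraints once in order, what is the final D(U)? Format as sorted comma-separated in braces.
Answer: {2,3,4,5}

Derivation:
Constraint 1 (Y != U) on D(Y)={2,3,5,6} D(U)={2,3,4,5}: no change
Constraint 2 (Y != U) on D(Y)={2,3,5,6} D(U)={2,3,4,5}: no change
Constraint 3 (U < X) on D(U)={2,3,4,5} D(X)={2,3,4,5,6,7}: X {2,3,4,5,6,7}->{3,4,5,6,7}
So after all 3 constraints: D(U) = {2,3,4,5}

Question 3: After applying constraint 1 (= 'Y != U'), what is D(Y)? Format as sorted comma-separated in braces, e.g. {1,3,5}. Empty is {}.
Answer: {2,3,5,6}

Derivation:
Constraint 1 (Y != U) on D(Y)={2,3,5,6} D(U)={2,3,4,5}: no change
So after constraint 1: D(Y) = {2,3,5,6}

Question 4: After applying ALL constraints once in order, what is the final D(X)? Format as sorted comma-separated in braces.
Constraint 1 (Y != U) on D(Y)={2,3,5,6} D(U)={2,3,4,5}: no change
Constraint 2 (Y != U) on D(Y)={2,3,5,6} D(U)={2,3,4,5}: no change
Constraint 3 (U < X) on D(U)={2,3,4,5} D(X)={2,3,4,5,6,7}: X {2,3,4,5,6,7}->{3,4,5,6,7}
So after all 3 constraints: D(X) = {3,4,5,6,7}

Answer: {3,4,5,6,7}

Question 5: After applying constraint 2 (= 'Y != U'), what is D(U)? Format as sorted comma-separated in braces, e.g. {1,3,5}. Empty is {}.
Constraint 1 (Y != U) on D(Y)={2,3,5,6} D(U)={2,3,4,5}: no change
Constraint 2 (Y != U) on D(Y)={2,3,5,6} D(U)={2,3,4,5}: no change
So after constraint 2: D(U) = {2,3,4,5}

Answer: {2,3,4,5}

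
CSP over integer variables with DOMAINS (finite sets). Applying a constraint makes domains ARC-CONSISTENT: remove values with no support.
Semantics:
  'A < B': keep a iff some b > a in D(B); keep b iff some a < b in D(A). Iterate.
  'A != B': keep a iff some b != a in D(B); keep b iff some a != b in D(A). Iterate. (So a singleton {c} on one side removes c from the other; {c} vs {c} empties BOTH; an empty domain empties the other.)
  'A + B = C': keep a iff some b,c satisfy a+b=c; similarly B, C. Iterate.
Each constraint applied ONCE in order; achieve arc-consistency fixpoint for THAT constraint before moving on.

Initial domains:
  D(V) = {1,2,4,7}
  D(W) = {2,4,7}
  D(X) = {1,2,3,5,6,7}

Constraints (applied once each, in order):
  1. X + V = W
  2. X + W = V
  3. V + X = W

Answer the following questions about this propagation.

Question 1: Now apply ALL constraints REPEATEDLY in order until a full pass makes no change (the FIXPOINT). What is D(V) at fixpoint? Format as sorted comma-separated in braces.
Answer: {}

Derivation:
pass 0 (initial): D(V)={1,2,4,7}
pass 1: V {1,2,4,7}->{}; W {2,4,7}->{}; X {1,2,3,5,6,7}->{}
pass 2: no change
Fixpoint after 2 passes: D(V) = {}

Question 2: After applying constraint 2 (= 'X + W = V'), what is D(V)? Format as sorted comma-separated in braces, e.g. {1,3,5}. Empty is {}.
Answer: {4}

Derivation:
Constraint 1 (X + V = W) on D(X)={1,2,3,5,6,7} D(V)={1,2,4,7} D(W)={2,4,7}: X {1,2,3,5,6,7}->{1,2,3,5,6}; V {1,2,4,7}->{1,2,4}
Constraint 2 (X + W = V) on D(X)={1,2,3,5,6} D(W)={2,4,7} D(V)={1,2,4}: X {1,2,3,5,6}->{2}; W {2,4,7}->{2}; V {1,2,4}->{4}
So after constraint 2: D(V) = {4}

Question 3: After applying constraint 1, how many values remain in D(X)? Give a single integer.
Constraint 1 (X + V = W) on D(X)={1,2,3,5,6,7} D(V)={1,2,4,7} D(W)={2,4,7}: X {1,2,3,5,6,7}->{1,2,3,5,6}; V {1,2,4,7}->{1,2,4}
So after constraint 1: D(X)={1,2,3,5,6}, size = 5

Answer: 5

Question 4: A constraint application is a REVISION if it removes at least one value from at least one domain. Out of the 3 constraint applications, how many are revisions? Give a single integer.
Answer: 3

Derivation:
Constraint 1 (X + V = W) on D(X)={1,2,3,5,6,7} D(V)={1,2,4,7} D(W)={2,4,7}: X {1,2,3,5,6,7}->{1,2,3,5,6}; V {1,2,4,7}->{1,2,4} => REVISION
Constraint 2 (X + W = V) on D(X)={1,2,3,5,6} D(W)={2,4,7} D(V)={1,2,4}: X {1,2,3,5,6}->{2}; W {2,4,7}->{2}; V {1,2,4}->{4} => REVISION
Constraint 3 (V + X = W) on D(V)={4} D(X)={2} D(W)={2}: V {4}->{}; X {2}->{}; W {2}->{} => REVISION
Total revisions = 3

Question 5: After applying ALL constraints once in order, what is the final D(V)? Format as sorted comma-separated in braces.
Constraint 1 (X + V = W) on D(X)={1,2,3,5,6,7} D(V)={1,2,4,7} D(W)={2,4,7}: X {1,2,3,5,6,7}->{1,2,3,5,6}; V {1,2,4,7}->{1,2,4}
Constraint 2 (X + W = V) on D(X)={1,2,3,5,6} D(W)={2,4,7} D(V)={1,2,4}: X {1,2,3,5,6}->{2}; W {2,4,7}->{2}; V {1,2,4}->{4}
Constraint 3 (V + X = W) on D(V)={4} D(X)={2} D(W)={2}: V {4}->{}; X {2}->{}; W {2}->{}
So after all 3 constraints: D(V) = {}

Answer: {}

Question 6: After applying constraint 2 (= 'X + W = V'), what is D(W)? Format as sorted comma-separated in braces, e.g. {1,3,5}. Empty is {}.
Answer: {2}

Derivation:
Constraint 1 (X + V = W) on D(X)={1,2,3,5,6,7} D(V)={1,2,4,7} D(W)={2,4,7}: X {1,2,3,5,6,7}->{1,2,3,5,6}; V {1,2,4,7}->{1,2,4}
Constraint 2 (X + W = V) on D(X)={1,2,3,5,6} D(W)={2,4,7} D(V)={1,2,4}: X {1,2,3,5,6}->{2}; W {2,4,7}->{2}; V {1,2,4}->{4}
So after constraint 2: D(W) = {2}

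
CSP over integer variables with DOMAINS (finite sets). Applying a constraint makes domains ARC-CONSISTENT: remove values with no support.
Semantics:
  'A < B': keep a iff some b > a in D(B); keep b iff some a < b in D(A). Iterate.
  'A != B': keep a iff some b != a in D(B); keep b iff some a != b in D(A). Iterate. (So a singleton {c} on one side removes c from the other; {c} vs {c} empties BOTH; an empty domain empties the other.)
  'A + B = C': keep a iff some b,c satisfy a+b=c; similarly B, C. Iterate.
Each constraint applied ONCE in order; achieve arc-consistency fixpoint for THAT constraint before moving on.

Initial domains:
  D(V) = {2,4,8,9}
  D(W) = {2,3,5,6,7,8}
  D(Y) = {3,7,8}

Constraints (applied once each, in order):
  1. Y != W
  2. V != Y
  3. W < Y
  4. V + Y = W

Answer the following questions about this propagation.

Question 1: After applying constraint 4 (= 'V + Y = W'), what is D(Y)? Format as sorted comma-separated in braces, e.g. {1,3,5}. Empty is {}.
Answer: {3}

Derivation:
Constraint 1 (Y != W) on D(Y)={3,7,8} D(W)={2,3,5,6,7,8}: no change
Constraint 2 (V != Y) on D(V)={2,4,8,9} D(Y)={3,7,8}: no change
Constraint 3 (W < Y) on D(W)={2,3,5,6,7,8} D(Y)={3,7,8}: W {2,3,5,6,7,8}->{2,3,5,6,7}
Constraint 4 (V + Y = W) on D(V)={2,4,8,9} D(Y)={3,7,8} D(W)={2,3,5,6,7}: V {2,4,8,9}->{2,4}; Y {3,7,8}->{3}; W {2,3,5,6,7}->{5,7}
So after constraint 4: D(Y) = {3}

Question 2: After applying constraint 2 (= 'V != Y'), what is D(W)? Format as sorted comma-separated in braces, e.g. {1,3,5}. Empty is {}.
Constraint 1 (Y != W) on D(Y)={3,7,8} D(W)={2,3,5,6,7,8}: no change
Constraint 2 (V != Y) on D(V)={2,4,8,9} D(Y)={3,7,8}: no change
So after constraint 2: D(W) = {2,3,5,6,7,8}

Answer: {2,3,5,6,7,8}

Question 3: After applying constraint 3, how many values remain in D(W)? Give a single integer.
Answer: 5

Derivation:
Constraint 1 (Y != W) on D(Y)={3,7,8} D(W)={2,3,5,6,7,8}: no change
Constraint 2 (V != Y) on D(V)={2,4,8,9} D(Y)={3,7,8}: no change
Constraint 3 (W < Y) on D(W)={2,3,5,6,7,8} D(Y)={3,7,8}: W {2,3,5,6,7,8}->{2,3,5,6,7}
So after constraint 3: D(W)={2,3,5,6,7}, size = 5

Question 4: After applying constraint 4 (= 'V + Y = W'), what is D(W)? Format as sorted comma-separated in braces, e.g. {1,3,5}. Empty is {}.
Answer: {5,7}

Derivation:
Constraint 1 (Y != W) on D(Y)={3,7,8} D(W)={2,3,5,6,7,8}: no change
Constraint 2 (V != Y) on D(V)={2,4,8,9} D(Y)={3,7,8}: no change
Constraint 3 (W < Y) on D(W)={2,3,5,6,7,8} D(Y)={3,7,8}: W {2,3,5,6,7,8}->{2,3,5,6,7}
Constraint 4 (V + Y = W) on D(V)={2,4,8,9} D(Y)={3,7,8} D(W)={2,3,5,6,7}: V {2,4,8,9}->{2,4}; Y {3,7,8}->{3}; W {2,3,5,6,7}->{5,7}
So after constraint 4: D(W) = {5,7}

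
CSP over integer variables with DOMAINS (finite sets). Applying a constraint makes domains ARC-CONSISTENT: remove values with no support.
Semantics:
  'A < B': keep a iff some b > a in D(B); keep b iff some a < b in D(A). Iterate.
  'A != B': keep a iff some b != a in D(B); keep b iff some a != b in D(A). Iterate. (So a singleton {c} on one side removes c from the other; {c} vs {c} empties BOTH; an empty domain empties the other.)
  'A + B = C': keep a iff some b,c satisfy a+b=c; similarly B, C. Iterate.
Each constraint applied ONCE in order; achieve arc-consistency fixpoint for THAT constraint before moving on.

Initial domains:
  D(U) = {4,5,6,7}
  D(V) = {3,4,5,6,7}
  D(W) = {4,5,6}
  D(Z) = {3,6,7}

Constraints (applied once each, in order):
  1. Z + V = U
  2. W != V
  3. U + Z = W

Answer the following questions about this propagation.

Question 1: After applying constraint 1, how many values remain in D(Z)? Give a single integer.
Constraint 1 (Z + V = U) on D(Z)={3,6,7} D(V)={3,4,5,6,7} D(U)={4,5,6,7}: Z {3,6,7}->{3}; V {3,4,5,6,7}->{3,4}; U {4,5,6,7}->{6,7}
So after constraint 1: D(Z)={3}, size = 1

Answer: 1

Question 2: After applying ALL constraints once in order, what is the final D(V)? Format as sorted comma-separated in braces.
Constraint 1 (Z + V = U) on D(Z)={3,6,7} D(V)={3,4,5,6,7} D(U)={4,5,6,7}: Z {3,6,7}->{3}; V {3,4,5,6,7}->{3,4}; U {4,5,6,7}->{6,7}
Constraint 2 (W != V) on D(W)={4,5,6} D(V)={3,4}: no change
Constraint 3 (U + Z = W) on D(U)={6,7} D(Z)={3} D(W)={4,5,6}: U {6,7}->{}; Z {3}->{}; W {4,5,6}->{}
So after all 3 constraints: D(V) = {3,4}

Answer: {3,4}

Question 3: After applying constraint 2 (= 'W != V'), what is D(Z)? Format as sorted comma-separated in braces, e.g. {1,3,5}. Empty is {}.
Answer: {3}

Derivation:
Constraint 1 (Z + V = U) on D(Z)={3,6,7} D(V)={3,4,5,6,7} D(U)={4,5,6,7}: Z {3,6,7}->{3}; V {3,4,5,6,7}->{3,4}; U {4,5,6,7}->{6,7}
Constraint 2 (W != V) on D(W)={4,5,6} D(V)={3,4}: no change
So after constraint 2: D(Z) = {3}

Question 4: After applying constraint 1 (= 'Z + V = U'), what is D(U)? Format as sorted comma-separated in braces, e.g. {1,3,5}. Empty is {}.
Answer: {6,7}

Derivation:
Constraint 1 (Z + V = U) on D(Z)={3,6,7} D(V)={3,4,5,6,7} D(U)={4,5,6,7}: Z {3,6,7}->{3}; V {3,4,5,6,7}->{3,4}; U {4,5,6,7}->{6,7}
So after constraint 1: D(U) = {6,7}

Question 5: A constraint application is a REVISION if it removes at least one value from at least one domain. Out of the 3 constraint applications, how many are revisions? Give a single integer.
Answer: 2

Derivation:
Constraint 1 (Z + V = U) on D(Z)={3,6,7} D(V)={3,4,5,6,7} D(U)={4,5,6,7}: Z {3,6,7}->{3}; V {3,4,5,6,7}->{3,4}; U {4,5,6,7}->{6,7} => REVISION
Constraint 2 (W != V) on D(W)={4,5,6} D(V)={3,4}: no change => not a revision
Constraint 3 (U + Z = W) on D(U)={6,7} D(Z)={3} D(W)={4,5,6}: U {6,7}->{}; Z {3}->{}; W {4,5,6}->{} => REVISION
Total revisions = 2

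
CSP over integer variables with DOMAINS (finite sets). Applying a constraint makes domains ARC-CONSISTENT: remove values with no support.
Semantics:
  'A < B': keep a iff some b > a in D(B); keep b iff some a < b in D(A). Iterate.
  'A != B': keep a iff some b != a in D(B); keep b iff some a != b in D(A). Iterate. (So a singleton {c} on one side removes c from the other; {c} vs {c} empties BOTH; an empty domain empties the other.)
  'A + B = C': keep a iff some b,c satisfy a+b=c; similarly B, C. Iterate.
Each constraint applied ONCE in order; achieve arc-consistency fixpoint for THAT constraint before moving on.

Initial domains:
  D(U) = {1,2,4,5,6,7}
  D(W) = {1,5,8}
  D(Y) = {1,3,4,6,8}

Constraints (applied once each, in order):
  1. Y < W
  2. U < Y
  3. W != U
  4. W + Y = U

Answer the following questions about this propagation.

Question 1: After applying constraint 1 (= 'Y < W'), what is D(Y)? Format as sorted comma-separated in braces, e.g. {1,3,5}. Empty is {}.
Answer: {1,3,4,6}

Derivation:
Constraint 1 (Y < W) on D(Y)={1,3,4,6,8} D(W)={1,5,8}: Y {1,3,4,6,8}->{1,3,4,6}; W {1,5,8}->{5,8}
So after constraint 1: D(Y) = {1,3,4,6}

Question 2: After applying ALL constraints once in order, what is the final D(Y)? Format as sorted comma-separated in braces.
Answer: {}

Derivation:
Constraint 1 (Y < W) on D(Y)={1,3,4,6,8} D(W)={1,5,8}: Y {1,3,4,6,8}->{1,3,4,6}; W {1,5,8}->{5,8}
Constraint 2 (U < Y) on D(U)={1,2,4,5,6,7} D(Y)={1,3,4,6}: U {1,2,4,5,6,7}->{1,2,4,5}; Y {1,3,4,6}->{3,4,6}
Constraint 3 (W != U) on D(W)={5,8} D(U)={1,2,4,5}: no change
Constraint 4 (W + Y = U) on D(W)={5,8} D(Y)={3,4,6} D(U)={1,2,4,5}: W {5,8}->{}; Y {3,4,6}->{}; U {1,2,4,5}->{}
So after all 4 constraints: D(Y) = {}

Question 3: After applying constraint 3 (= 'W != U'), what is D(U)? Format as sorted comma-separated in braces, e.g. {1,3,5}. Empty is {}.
Constraint 1 (Y < W) on D(Y)={1,3,4,6,8} D(W)={1,5,8}: Y {1,3,4,6,8}->{1,3,4,6}; W {1,5,8}->{5,8}
Constraint 2 (U < Y) on D(U)={1,2,4,5,6,7} D(Y)={1,3,4,6}: U {1,2,4,5,6,7}->{1,2,4,5}; Y {1,3,4,6}->{3,4,6}
Constraint 3 (W != U) on D(W)={5,8} D(U)={1,2,4,5}: no change
So after constraint 3: D(U) = {1,2,4,5}

Answer: {1,2,4,5}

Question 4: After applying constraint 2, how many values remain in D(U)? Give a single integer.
Constraint 1 (Y < W) on D(Y)={1,3,4,6,8} D(W)={1,5,8}: Y {1,3,4,6,8}->{1,3,4,6}; W {1,5,8}->{5,8}
Constraint 2 (U < Y) on D(U)={1,2,4,5,6,7} D(Y)={1,3,4,6}: U {1,2,4,5,6,7}->{1,2,4,5}; Y {1,3,4,6}->{3,4,6}
So after constraint 2: D(U)={1,2,4,5}, size = 4

Answer: 4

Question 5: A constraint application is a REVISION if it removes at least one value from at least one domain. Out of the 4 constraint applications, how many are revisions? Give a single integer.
Constraint 1 (Y < W) on D(Y)={1,3,4,6,8} D(W)={1,5,8}: Y {1,3,4,6,8}->{1,3,4,6}; W {1,5,8}->{5,8} => REVISION
Constraint 2 (U < Y) on D(U)={1,2,4,5,6,7} D(Y)={1,3,4,6}: U {1,2,4,5,6,7}->{1,2,4,5}; Y {1,3,4,6}->{3,4,6} => REVISION
Constraint 3 (W != U) on D(W)={5,8} D(U)={1,2,4,5}: no change => not a revision
Constraint 4 (W + Y = U) on D(W)={5,8} D(Y)={3,4,6} D(U)={1,2,4,5}: W {5,8}->{}; Y {3,4,6}->{}; U {1,2,4,5}->{} => REVISION
Total revisions = 3

Answer: 3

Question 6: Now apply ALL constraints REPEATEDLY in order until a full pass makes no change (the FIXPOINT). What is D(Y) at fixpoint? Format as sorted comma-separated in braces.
pass 0 (initial): D(Y)={1,3,4,6,8}
pass 1: U {1,2,4,5,6,7}->{}; W {1,5,8}->{}; Y {1,3,4,6,8}->{}
pass 2: no change
Fixpoint after 2 passes: D(Y) = {}

Answer: {}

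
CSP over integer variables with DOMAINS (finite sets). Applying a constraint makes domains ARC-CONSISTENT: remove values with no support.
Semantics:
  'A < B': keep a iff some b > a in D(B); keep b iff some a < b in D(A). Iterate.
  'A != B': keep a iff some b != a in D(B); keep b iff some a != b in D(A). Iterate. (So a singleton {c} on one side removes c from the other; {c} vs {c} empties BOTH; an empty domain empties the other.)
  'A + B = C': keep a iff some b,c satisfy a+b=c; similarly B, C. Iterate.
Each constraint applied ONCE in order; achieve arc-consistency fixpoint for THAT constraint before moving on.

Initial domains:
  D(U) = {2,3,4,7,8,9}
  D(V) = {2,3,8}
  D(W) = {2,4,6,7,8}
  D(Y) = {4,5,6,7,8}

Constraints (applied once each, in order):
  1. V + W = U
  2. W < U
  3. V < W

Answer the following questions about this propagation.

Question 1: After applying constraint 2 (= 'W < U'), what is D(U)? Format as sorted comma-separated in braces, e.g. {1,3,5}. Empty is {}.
Constraint 1 (V + W = U) on D(V)={2,3,8} D(W)={2,4,6,7,8} D(U)={2,3,4,7,8,9}: V {2,3,8}->{2,3}; W {2,4,6,7,8}->{2,4,6,7}; U {2,3,4,7,8,9}->{4,7,8,9}
Constraint 2 (W < U) on D(W)={2,4,6,7} D(U)={4,7,8,9}: no change
So after constraint 2: D(U) = {4,7,8,9}

Answer: {4,7,8,9}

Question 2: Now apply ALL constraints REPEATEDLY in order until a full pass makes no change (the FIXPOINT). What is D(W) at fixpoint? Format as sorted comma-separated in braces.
Answer: {4,6,7}

Derivation:
pass 0 (initial): D(W)={2,4,6,7,8}
pass 1: U {2,3,4,7,8,9}->{4,7,8,9}; V {2,3,8}->{2,3}; W {2,4,6,7,8}->{4,6,7}
pass 2: U {4,7,8,9}->{7,8,9}
pass 3: no change
Fixpoint after 3 passes: D(W) = {4,6,7}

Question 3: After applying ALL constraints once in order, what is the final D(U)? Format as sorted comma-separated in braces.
Constraint 1 (V + W = U) on D(V)={2,3,8} D(W)={2,4,6,7,8} D(U)={2,3,4,7,8,9}: V {2,3,8}->{2,3}; W {2,4,6,7,8}->{2,4,6,7}; U {2,3,4,7,8,9}->{4,7,8,9}
Constraint 2 (W < U) on D(W)={2,4,6,7} D(U)={4,7,8,9}: no change
Constraint 3 (V < W) on D(V)={2,3} D(W)={2,4,6,7}: W {2,4,6,7}->{4,6,7}
So after all 3 constraints: D(U) = {4,7,8,9}

Answer: {4,7,8,9}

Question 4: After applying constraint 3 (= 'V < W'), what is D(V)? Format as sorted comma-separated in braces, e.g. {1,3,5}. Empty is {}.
Constraint 1 (V + W = U) on D(V)={2,3,8} D(W)={2,4,6,7,8} D(U)={2,3,4,7,8,9}: V {2,3,8}->{2,3}; W {2,4,6,7,8}->{2,4,6,7}; U {2,3,4,7,8,9}->{4,7,8,9}
Constraint 2 (W < U) on D(W)={2,4,6,7} D(U)={4,7,8,9}: no change
Constraint 3 (V < W) on D(V)={2,3} D(W)={2,4,6,7}: W {2,4,6,7}->{4,6,7}
So after constraint 3: D(V) = {2,3}

Answer: {2,3}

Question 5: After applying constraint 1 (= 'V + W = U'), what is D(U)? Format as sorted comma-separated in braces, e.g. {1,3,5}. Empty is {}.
Constraint 1 (V + W = U) on D(V)={2,3,8} D(W)={2,4,6,7,8} D(U)={2,3,4,7,8,9}: V {2,3,8}->{2,3}; W {2,4,6,7,8}->{2,4,6,7}; U {2,3,4,7,8,9}->{4,7,8,9}
So after constraint 1: D(U) = {4,7,8,9}

Answer: {4,7,8,9}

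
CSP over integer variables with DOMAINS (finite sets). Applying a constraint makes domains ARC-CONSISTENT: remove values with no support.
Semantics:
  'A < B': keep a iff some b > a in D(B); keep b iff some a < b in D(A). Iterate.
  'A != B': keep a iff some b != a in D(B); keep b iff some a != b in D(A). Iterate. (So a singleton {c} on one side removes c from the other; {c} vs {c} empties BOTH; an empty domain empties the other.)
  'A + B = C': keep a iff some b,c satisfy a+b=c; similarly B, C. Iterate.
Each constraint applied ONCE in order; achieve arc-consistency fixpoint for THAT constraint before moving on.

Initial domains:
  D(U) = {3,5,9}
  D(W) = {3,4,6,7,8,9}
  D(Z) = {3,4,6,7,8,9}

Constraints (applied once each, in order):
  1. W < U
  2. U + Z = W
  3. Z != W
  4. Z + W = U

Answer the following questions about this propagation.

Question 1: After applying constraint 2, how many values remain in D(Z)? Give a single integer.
Answer: 1

Derivation:
Constraint 1 (W < U) on D(W)={3,4,6,7,8,9} D(U)={3,5,9}: W {3,4,6,7,8,9}->{3,4,6,7,8}; U {3,5,9}->{5,9}
Constraint 2 (U + Z = W) on D(U)={5,9} D(Z)={3,4,6,7,8,9} D(W)={3,4,6,7,8}: U {5,9}->{5}; Z {3,4,6,7,8,9}->{3}; W {3,4,6,7,8}->{8}
So after constraint 2: D(Z)={3}, size = 1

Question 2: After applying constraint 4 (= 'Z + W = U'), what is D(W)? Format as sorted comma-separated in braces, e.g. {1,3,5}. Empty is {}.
Constraint 1 (W < U) on D(W)={3,4,6,7,8,9} D(U)={3,5,9}: W {3,4,6,7,8,9}->{3,4,6,7,8}; U {3,5,9}->{5,9}
Constraint 2 (U + Z = W) on D(U)={5,9} D(Z)={3,4,6,7,8,9} D(W)={3,4,6,7,8}: U {5,9}->{5}; Z {3,4,6,7,8,9}->{3}; W {3,4,6,7,8}->{8}
Constraint 3 (Z != W) on D(Z)={3} D(W)={8}: no change
Constraint 4 (Z + W = U) on D(Z)={3} D(W)={8} D(U)={5}: Z {3}->{}; W {8}->{}; U {5}->{}
So after constraint 4: D(W) = {}

Answer: {}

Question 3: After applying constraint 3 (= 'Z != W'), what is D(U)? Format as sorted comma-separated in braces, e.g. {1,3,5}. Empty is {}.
Answer: {5}

Derivation:
Constraint 1 (W < U) on D(W)={3,4,6,7,8,9} D(U)={3,5,9}: W {3,4,6,7,8,9}->{3,4,6,7,8}; U {3,5,9}->{5,9}
Constraint 2 (U + Z = W) on D(U)={5,9} D(Z)={3,4,6,7,8,9} D(W)={3,4,6,7,8}: U {5,9}->{5}; Z {3,4,6,7,8,9}->{3}; W {3,4,6,7,8}->{8}
Constraint 3 (Z != W) on D(Z)={3} D(W)={8}: no change
So after constraint 3: D(U) = {5}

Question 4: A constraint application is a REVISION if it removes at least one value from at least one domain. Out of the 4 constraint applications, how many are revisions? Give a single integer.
Constraint 1 (W < U) on D(W)={3,4,6,7,8,9} D(U)={3,5,9}: W {3,4,6,7,8,9}->{3,4,6,7,8}; U {3,5,9}->{5,9} => REVISION
Constraint 2 (U + Z = W) on D(U)={5,9} D(Z)={3,4,6,7,8,9} D(W)={3,4,6,7,8}: U {5,9}->{5}; Z {3,4,6,7,8,9}->{3}; W {3,4,6,7,8}->{8} => REVISION
Constraint 3 (Z != W) on D(Z)={3} D(W)={8}: no change => not a revision
Constraint 4 (Z + W = U) on D(Z)={3} D(W)={8} D(U)={5}: Z {3}->{}; W {8}->{}; U {5}->{} => REVISION
Total revisions = 3

Answer: 3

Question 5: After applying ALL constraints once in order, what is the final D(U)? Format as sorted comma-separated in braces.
Answer: {}

Derivation:
Constraint 1 (W < U) on D(W)={3,4,6,7,8,9} D(U)={3,5,9}: W {3,4,6,7,8,9}->{3,4,6,7,8}; U {3,5,9}->{5,9}
Constraint 2 (U + Z = W) on D(U)={5,9} D(Z)={3,4,6,7,8,9} D(W)={3,4,6,7,8}: U {5,9}->{5}; Z {3,4,6,7,8,9}->{3}; W {3,4,6,7,8}->{8}
Constraint 3 (Z != W) on D(Z)={3} D(W)={8}: no change
Constraint 4 (Z + W = U) on D(Z)={3} D(W)={8} D(U)={5}: Z {3}->{}; W {8}->{}; U {5}->{}
So after all 4 constraints: D(U) = {}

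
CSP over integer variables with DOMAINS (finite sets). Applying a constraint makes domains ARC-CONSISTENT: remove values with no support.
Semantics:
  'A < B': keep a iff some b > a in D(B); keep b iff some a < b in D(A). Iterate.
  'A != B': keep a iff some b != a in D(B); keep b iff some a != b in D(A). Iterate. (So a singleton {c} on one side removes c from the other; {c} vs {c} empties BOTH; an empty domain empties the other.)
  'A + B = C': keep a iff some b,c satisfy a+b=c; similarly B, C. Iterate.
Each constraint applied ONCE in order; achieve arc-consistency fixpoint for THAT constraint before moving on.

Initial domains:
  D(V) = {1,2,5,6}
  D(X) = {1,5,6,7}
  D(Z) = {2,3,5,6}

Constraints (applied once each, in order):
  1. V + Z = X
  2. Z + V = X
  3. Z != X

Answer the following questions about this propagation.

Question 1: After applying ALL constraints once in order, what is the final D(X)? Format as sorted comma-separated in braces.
Answer: {5,6,7}

Derivation:
Constraint 1 (V + Z = X) on D(V)={1,2,5,6} D(Z)={2,3,5,6} D(X)={1,5,6,7}: V {1,2,5,6}->{1,2,5}; X {1,5,6,7}->{5,6,7}
Constraint 2 (Z + V = X) on D(Z)={2,3,5,6} D(V)={1,2,5} D(X)={5,6,7}: no change
Constraint 3 (Z != X) on D(Z)={2,3,5,6} D(X)={5,6,7}: no change
So after all 3 constraints: D(X) = {5,6,7}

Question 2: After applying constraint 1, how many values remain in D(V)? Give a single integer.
Answer: 3

Derivation:
Constraint 1 (V + Z = X) on D(V)={1,2,5,6} D(Z)={2,3,5,6} D(X)={1,5,6,7}: V {1,2,5,6}->{1,2,5}; X {1,5,6,7}->{5,6,7}
So after constraint 1: D(V)={1,2,5}, size = 3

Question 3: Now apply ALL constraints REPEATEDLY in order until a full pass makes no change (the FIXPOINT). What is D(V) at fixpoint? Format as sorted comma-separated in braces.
Answer: {1,2,5}

Derivation:
pass 0 (initial): D(V)={1,2,5,6}
pass 1: V {1,2,5,6}->{1,2,5}; X {1,5,6,7}->{5,6,7}
pass 2: no change
Fixpoint after 2 passes: D(V) = {1,2,5}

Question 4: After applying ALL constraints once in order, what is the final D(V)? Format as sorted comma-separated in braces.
Constraint 1 (V + Z = X) on D(V)={1,2,5,6} D(Z)={2,3,5,6} D(X)={1,5,6,7}: V {1,2,5,6}->{1,2,5}; X {1,5,6,7}->{5,6,7}
Constraint 2 (Z + V = X) on D(Z)={2,3,5,6} D(V)={1,2,5} D(X)={5,6,7}: no change
Constraint 3 (Z != X) on D(Z)={2,3,5,6} D(X)={5,6,7}: no change
So after all 3 constraints: D(V) = {1,2,5}

Answer: {1,2,5}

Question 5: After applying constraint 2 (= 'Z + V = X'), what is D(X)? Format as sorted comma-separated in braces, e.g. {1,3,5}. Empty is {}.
Answer: {5,6,7}

Derivation:
Constraint 1 (V + Z = X) on D(V)={1,2,5,6} D(Z)={2,3,5,6} D(X)={1,5,6,7}: V {1,2,5,6}->{1,2,5}; X {1,5,6,7}->{5,6,7}
Constraint 2 (Z + V = X) on D(Z)={2,3,5,6} D(V)={1,2,5} D(X)={5,6,7}: no change
So after constraint 2: D(X) = {5,6,7}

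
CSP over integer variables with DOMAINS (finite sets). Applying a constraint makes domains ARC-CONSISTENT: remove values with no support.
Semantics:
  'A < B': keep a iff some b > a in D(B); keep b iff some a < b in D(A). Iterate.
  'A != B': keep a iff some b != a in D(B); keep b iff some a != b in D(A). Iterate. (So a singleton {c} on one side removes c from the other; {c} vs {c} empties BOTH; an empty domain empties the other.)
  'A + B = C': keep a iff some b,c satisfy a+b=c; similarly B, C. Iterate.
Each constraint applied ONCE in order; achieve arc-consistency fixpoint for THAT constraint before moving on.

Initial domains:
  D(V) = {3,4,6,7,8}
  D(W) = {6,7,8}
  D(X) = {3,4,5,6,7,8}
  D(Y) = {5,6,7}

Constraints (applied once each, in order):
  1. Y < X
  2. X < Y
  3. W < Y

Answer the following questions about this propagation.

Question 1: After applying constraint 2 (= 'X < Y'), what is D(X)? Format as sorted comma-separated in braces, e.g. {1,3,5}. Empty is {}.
Answer: {6}

Derivation:
Constraint 1 (Y < X) on D(Y)={5,6,7} D(X)={3,4,5,6,7,8}: X {3,4,5,6,7,8}->{6,7,8}
Constraint 2 (X < Y) on D(X)={6,7,8} D(Y)={5,6,7}: X {6,7,8}->{6}; Y {5,6,7}->{7}
So after constraint 2: D(X) = {6}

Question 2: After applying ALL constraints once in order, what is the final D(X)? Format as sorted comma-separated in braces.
Constraint 1 (Y < X) on D(Y)={5,6,7} D(X)={3,4,5,6,7,8}: X {3,4,5,6,7,8}->{6,7,8}
Constraint 2 (X < Y) on D(X)={6,7,8} D(Y)={5,6,7}: X {6,7,8}->{6}; Y {5,6,7}->{7}
Constraint 3 (W < Y) on D(W)={6,7,8} D(Y)={7}: W {6,7,8}->{6}
So after all 3 constraints: D(X) = {6}

Answer: {6}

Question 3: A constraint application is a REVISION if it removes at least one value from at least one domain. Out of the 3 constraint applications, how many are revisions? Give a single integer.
Constraint 1 (Y < X) on D(Y)={5,6,7} D(X)={3,4,5,6,7,8}: X {3,4,5,6,7,8}->{6,7,8} => REVISION
Constraint 2 (X < Y) on D(X)={6,7,8} D(Y)={5,6,7}: X {6,7,8}->{6}; Y {5,6,7}->{7} => REVISION
Constraint 3 (W < Y) on D(W)={6,7,8} D(Y)={7}: W {6,7,8}->{6} => REVISION
Total revisions = 3

Answer: 3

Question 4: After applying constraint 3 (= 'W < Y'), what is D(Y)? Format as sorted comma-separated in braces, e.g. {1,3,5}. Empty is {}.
Constraint 1 (Y < X) on D(Y)={5,6,7} D(X)={3,4,5,6,7,8}: X {3,4,5,6,7,8}->{6,7,8}
Constraint 2 (X < Y) on D(X)={6,7,8} D(Y)={5,6,7}: X {6,7,8}->{6}; Y {5,6,7}->{7}
Constraint 3 (W < Y) on D(W)={6,7,8} D(Y)={7}: W {6,7,8}->{6}
So after constraint 3: D(Y) = {7}

Answer: {7}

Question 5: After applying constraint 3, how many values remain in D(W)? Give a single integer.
Answer: 1

Derivation:
Constraint 1 (Y < X) on D(Y)={5,6,7} D(X)={3,4,5,6,7,8}: X {3,4,5,6,7,8}->{6,7,8}
Constraint 2 (X < Y) on D(X)={6,7,8} D(Y)={5,6,7}: X {6,7,8}->{6}; Y {5,6,7}->{7}
Constraint 3 (W < Y) on D(W)={6,7,8} D(Y)={7}: W {6,7,8}->{6}
So after constraint 3: D(W)={6}, size = 1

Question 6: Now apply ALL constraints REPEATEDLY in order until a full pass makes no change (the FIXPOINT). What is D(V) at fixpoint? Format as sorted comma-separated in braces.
Answer: {3,4,6,7,8}

Derivation:
pass 0 (initial): D(V)={3,4,6,7,8}
pass 1: W {6,7,8}->{6}; X {3,4,5,6,7,8}->{6}; Y {5,6,7}->{7}
pass 2: W {6}->{}; X {6}->{}; Y {7}->{}
pass 3: no change
Fixpoint after 3 passes: D(V) = {3,4,6,7,8}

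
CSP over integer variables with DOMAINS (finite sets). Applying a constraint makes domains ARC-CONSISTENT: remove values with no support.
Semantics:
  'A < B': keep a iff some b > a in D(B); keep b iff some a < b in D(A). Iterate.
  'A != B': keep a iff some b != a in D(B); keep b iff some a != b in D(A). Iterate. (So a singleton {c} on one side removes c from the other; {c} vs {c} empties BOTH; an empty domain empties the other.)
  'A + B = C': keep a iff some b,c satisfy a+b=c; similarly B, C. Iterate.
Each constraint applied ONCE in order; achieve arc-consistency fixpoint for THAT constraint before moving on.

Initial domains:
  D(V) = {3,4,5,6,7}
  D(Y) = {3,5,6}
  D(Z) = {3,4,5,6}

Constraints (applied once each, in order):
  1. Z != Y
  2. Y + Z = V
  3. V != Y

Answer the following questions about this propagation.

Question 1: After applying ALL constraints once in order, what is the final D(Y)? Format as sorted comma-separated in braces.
Constraint 1 (Z != Y) on D(Z)={3,4,5,6} D(Y)={3,5,6}: no change
Constraint 2 (Y + Z = V) on D(Y)={3,5,6} D(Z)={3,4,5,6} D(V)={3,4,5,6,7}: Y {3,5,6}->{3}; Z {3,4,5,6}->{3,4}; V {3,4,5,6,7}->{6,7}
Constraint 3 (V != Y) on D(V)={6,7} D(Y)={3}: no change
So after all 3 constraints: D(Y) = {3}

Answer: {3}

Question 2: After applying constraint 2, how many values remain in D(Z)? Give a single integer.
Answer: 2

Derivation:
Constraint 1 (Z != Y) on D(Z)={3,4,5,6} D(Y)={3,5,6}: no change
Constraint 2 (Y + Z = V) on D(Y)={3,5,6} D(Z)={3,4,5,6} D(V)={3,4,5,6,7}: Y {3,5,6}->{3}; Z {3,4,5,6}->{3,4}; V {3,4,5,6,7}->{6,7}
So after constraint 2: D(Z)={3,4}, size = 2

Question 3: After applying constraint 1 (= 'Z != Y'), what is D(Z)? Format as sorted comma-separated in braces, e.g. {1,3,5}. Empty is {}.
Answer: {3,4,5,6}

Derivation:
Constraint 1 (Z != Y) on D(Z)={3,4,5,6} D(Y)={3,5,6}: no change
So after constraint 1: D(Z) = {3,4,5,6}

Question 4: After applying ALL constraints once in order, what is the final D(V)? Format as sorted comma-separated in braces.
Constraint 1 (Z != Y) on D(Z)={3,4,5,6} D(Y)={3,5,6}: no change
Constraint 2 (Y + Z = V) on D(Y)={3,5,6} D(Z)={3,4,5,6} D(V)={3,4,5,6,7}: Y {3,5,6}->{3}; Z {3,4,5,6}->{3,4}; V {3,4,5,6,7}->{6,7}
Constraint 3 (V != Y) on D(V)={6,7} D(Y)={3}: no change
So after all 3 constraints: D(V) = {6,7}

Answer: {6,7}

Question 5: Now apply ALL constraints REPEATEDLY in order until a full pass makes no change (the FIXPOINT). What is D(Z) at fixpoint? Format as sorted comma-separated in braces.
Answer: {4}

Derivation:
pass 0 (initial): D(Z)={3,4,5,6}
pass 1: V {3,4,5,6,7}->{6,7}; Y {3,5,6}->{3}; Z {3,4,5,6}->{3,4}
pass 2: V {6,7}->{7}; Z {3,4}->{4}
pass 3: no change
Fixpoint after 3 passes: D(Z) = {4}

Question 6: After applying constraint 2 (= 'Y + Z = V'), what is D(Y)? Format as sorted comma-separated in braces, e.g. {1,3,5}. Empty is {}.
Constraint 1 (Z != Y) on D(Z)={3,4,5,6} D(Y)={3,5,6}: no change
Constraint 2 (Y + Z = V) on D(Y)={3,5,6} D(Z)={3,4,5,6} D(V)={3,4,5,6,7}: Y {3,5,6}->{3}; Z {3,4,5,6}->{3,4}; V {3,4,5,6,7}->{6,7}
So after constraint 2: D(Y) = {3}

Answer: {3}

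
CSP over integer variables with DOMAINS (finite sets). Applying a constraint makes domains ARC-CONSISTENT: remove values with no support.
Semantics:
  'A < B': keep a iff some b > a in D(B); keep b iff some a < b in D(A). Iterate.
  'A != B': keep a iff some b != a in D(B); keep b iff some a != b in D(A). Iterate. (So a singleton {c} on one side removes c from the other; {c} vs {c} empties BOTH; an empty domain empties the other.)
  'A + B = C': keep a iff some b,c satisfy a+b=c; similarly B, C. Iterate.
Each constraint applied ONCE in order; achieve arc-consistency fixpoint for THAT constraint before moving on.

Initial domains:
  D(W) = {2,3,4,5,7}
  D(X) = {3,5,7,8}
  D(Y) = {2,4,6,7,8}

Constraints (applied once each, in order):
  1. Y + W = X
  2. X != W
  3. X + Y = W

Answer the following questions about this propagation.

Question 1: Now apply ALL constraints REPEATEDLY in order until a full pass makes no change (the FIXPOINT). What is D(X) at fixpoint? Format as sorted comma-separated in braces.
Answer: {}

Derivation:
pass 0 (initial): D(X)={3,5,7,8}
pass 1: W {2,3,4,5,7}->{}; X {3,5,7,8}->{}; Y {2,4,6,7,8}->{}
pass 2: no change
Fixpoint after 2 passes: D(X) = {}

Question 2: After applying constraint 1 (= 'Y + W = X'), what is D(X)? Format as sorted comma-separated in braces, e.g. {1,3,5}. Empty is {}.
Answer: {5,7,8}

Derivation:
Constraint 1 (Y + W = X) on D(Y)={2,4,6,7,8} D(W)={2,3,4,5,7} D(X)={3,5,7,8}: Y {2,4,6,7,8}->{2,4,6}; W {2,3,4,5,7}->{2,3,4,5}; X {3,5,7,8}->{5,7,8}
So after constraint 1: D(X) = {5,7,8}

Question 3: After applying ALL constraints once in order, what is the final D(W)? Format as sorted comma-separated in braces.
Answer: {}

Derivation:
Constraint 1 (Y + W = X) on D(Y)={2,4,6,7,8} D(W)={2,3,4,5,7} D(X)={3,5,7,8}: Y {2,4,6,7,8}->{2,4,6}; W {2,3,4,5,7}->{2,3,4,5}; X {3,5,7,8}->{5,7,8}
Constraint 2 (X != W) on D(X)={5,7,8} D(W)={2,3,4,5}: no change
Constraint 3 (X + Y = W) on D(X)={5,7,8} D(Y)={2,4,6} D(W)={2,3,4,5}: X {5,7,8}->{}; Y {2,4,6}->{}; W {2,3,4,5}->{}
So after all 3 constraints: D(W) = {}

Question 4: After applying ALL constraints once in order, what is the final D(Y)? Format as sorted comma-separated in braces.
Answer: {}

Derivation:
Constraint 1 (Y + W = X) on D(Y)={2,4,6,7,8} D(W)={2,3,4,5,7} D(X)={3,5,7,8}: Y {2,4,6,7,8}->{2,4,6}; W {2,3,4,5,7}->{2,3,4,5}; X {3,5,7,8}->{5,7,8}
Constraint 2 (X != W) on D(X)={5,7,8} D(W)={2,3,4,5}: no change
Constraint 3 (X + Y = W) on D(X)={5,7,8} D(Y)={2,4,6} D(W)={2,3,4,5}: X {5,7,8}->{}; Y {2,4,6}->{}; W {2,3,4,5}->{}
So after all 3 constraints: D(Y) = {}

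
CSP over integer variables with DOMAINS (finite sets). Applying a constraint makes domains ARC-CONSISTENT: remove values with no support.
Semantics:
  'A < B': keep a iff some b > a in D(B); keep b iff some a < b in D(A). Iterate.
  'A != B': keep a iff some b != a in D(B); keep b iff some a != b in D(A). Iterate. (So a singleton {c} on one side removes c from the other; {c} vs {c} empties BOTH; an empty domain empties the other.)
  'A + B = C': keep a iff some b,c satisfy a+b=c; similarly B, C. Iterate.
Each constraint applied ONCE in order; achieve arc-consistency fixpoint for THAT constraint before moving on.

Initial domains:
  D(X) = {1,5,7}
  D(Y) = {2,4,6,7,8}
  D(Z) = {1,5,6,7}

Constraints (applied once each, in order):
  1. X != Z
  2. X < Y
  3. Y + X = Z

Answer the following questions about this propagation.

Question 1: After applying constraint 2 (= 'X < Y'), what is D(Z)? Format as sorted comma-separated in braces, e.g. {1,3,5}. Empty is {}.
Constraint 1 (X != Z) on D(X)={1,5,7} D(Z)={1,5,6,7}: no change
Constraint 2 (X < Y) on D(X)={1,5,7} D(Y)={2,4,6,7,8}: no change
So after constraint 2: D(Z) = {1,5,6,7}

Answer: {1,5,6,7}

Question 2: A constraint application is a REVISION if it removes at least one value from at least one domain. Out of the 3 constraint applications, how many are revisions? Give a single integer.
Constraint 1 (X != Z) on D(X)={1,5,7} D(Z)={1,5,6,7}: no change => not a revision
Constraint 2 (X < Y) on D(X)={1,5,7} D(Y)={2,4,6,7,8}: no change => not a revision
Constraint 3 (Y + X = Z) on D(Y)={2,4,6,7,8} D(X)={1,5,7} D(Z)={1,5,6,7}: Y {2,4,6,7,8}->{2,4,6}; X {1,5,7}->{1,5}; Z {1,5,6,7}->{5,7} => REVISION
Total revisions = 1

Answer: 1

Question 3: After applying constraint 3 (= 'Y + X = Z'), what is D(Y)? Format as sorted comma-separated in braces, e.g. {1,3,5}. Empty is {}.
Constraint 1 (X != Z) on D(X)={1,5,7} D(Z)={1,5,6,7}: no change
Constraint 2 (X < Y) on D(X)={1,5,7} D(Y)={2,4,6,7,8}: no change
Constraint 3 (Y + X = Z) on D(Y)={2,4,6,7,8} D(X)={1,5,7} D(Z)={1,5,6,7}: Y {2,4,6,7,8}->{2,4,6}; X {1,5,7}->{1,5}; Z {1,5,6,7}->{5,7}
So after constraint 3: D(Y) = {2,4,6}

Answer: {2,4,6}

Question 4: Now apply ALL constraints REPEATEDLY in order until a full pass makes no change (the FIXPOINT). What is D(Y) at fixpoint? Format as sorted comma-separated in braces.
Answer: {2,4,6}

Derivation:
pass 0 (initial): D(Y)={2,4,6,7,8}
pass 1: X {1,5,7}->{1,5}; Y {2,4,6,7,8}->{2,4,6}; Z {1,5,6,7}->{5,7}
pass 2: no change
Fixpoint after 2 passes: D(Y) = {2,4,6}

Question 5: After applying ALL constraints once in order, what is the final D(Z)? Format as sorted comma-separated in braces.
Answer: {5,7}

Derivation:
Constraint 1 (X != Z) on D(X)={1,5,7} D(Z)={1,5,6,7}: no change
Constraint 2 (X < Y) on D(X)={1,5,7} D(Y)={2,4,6,7,8}: no change
Constraint 3 (Y + X = Z) on D(Y)={2,4,6,7,8} D(X)={1,5,7} D(Z)={1,5,6,7}: Y {2,4,6,7,8}->{2,4,6}; X {1,5,7}->{1,5}; Z {1,5,6,7}->{5,7}
So after all 3 constraints: D(Z) = {5,7}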